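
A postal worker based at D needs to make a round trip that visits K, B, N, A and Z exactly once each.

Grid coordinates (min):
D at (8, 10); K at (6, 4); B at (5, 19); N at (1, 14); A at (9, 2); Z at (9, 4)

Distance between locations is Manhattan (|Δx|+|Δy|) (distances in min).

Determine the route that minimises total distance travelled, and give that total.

There are 60 distinct closed tours to check (reversals are equivalent).
D-K-B-N-A-Z-D: 8+16+9+20+2+7 = 62
D-K-B-N-Z-A-D: 8+16+9+18+2+9 = 62
D-K-B-A-N-Z-D: 8+16+21+20+18+7 = 90
D-K-B-A-Z-N-D: 8+16+21+2+18+11 = 76
D-K-B-Z-N-A-D: 8+16+19+18+20+9 = 90
D-K-B-Z-A-N-D: 8+16+19+2+20+11 = 76
D-K-N-B-A-Z-D: 8+15+9+21+2+7 = 62
D-K-N-B-Z-A-D: 8+15+9+19+2+9 = 62
D-K-N-A-B-Z-D: 8+15+20+21+19+7 = 90
D-K-N-A-Z-B-D: 8+15+20+2+19+12 = 76
D-K-N-Z-B-A-D: 8+15+18+19+21+9 = 90
D-K-N-Z-A-B-D: 8+15+18+2+21+12 = 76
D-K-A-B-N-Z-D: 8+5+21+9+18+7 = 68
D-K-A-B-Z-N-D: 8+5+21+19+18+11 = 82
… (46 more)
D-B-N-K-A-Z-D: 12+9+15+5+2+7 = 50  ← best
The minimum is 50.
One optimal route: D → B → N → K → A → Z → D (or its reverse).

50 min — the shortest possible round trip.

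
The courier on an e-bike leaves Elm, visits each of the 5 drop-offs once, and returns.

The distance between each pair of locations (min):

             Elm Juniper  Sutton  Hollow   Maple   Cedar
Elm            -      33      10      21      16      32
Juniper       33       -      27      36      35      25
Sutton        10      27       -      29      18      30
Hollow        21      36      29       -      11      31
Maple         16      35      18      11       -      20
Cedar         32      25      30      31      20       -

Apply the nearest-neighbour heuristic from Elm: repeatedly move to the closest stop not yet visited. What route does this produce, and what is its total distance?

Nearest-neighbour total = 128 min; route Elm → Sutton → Maple → Hollow → Cedar → Juniper → Elm.

At Elm the remaining stops are Sutton 10, Maple 16, Hollow 21, Cedar 32, Juniper 33; go to Sutton.
At Sutton the remaining stops are Maple 18, Juniper 27, Hollow 29, Cedar 30; go to Maple.
At Maple the remaining stops are Hollow 11, Cedar 20, Juniper 35; go to Hollow.
At Hollow the remaining stops are Cedar 31, Juniper 36; go to Cedar.
At Cedar the remaining stops are Juniper 25; go to Juniper.
Return Juniper→Elm: 33.
Total = 10 + 18 + 11 + 31 + 25 + 33 = 128.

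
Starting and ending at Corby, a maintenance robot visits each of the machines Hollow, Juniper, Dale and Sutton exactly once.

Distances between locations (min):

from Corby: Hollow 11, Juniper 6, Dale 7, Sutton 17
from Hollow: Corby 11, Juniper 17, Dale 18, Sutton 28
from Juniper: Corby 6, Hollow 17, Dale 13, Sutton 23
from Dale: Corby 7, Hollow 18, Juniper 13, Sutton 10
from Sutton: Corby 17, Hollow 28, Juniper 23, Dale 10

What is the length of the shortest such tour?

Shortest round trip = 68 min.

Corby→Hollow→Juniper→Dale→Sutton→Corby: 11+17+13+10+17 = 68
Corby→Hollow→Juniper→Sutton→Dale→Corby: 11+17+23+10+7 = 68
Corby→Hollow→Dale→Juniper→Sutton→Corby: 11+18+13+23+17 = 82
Corby→Hollow→Dale→Sutton→Juniper→Corby: 11+18+10+23+6 = 68
Corby→Hollow→Sutton→Juniper→Dale→Corby: 11+28+23+13+7 = 82
Corby→Hollow→Sutton→Dale→Juniper→Corby: 11+28+10+13+6 = 68
Corby→Juniper→Hollow→Dale→Sutton→Corby: 6+17+18+10+17 = 68
Corby→Juniper→Hollow→Sutton→Dale→Corby: 6+17+28+10+7 = 68
Corby→Juniper→Dale→Hollow→Sutton→Corby: 6+13+18+28+17 = 82
Corby→Juniper→Sutton→Hollow→Dale→Corby: 6+23+28+18+7 = 82
Corby→Dale→Hollow→Juniper→Sutton→Corby: 7+18+17+23+17 = 82
Corby→Dale→Juniper→Hollow→Sutton→Corby: 7+13+17+28+17 = 82
The minimum is 68.
One optimal route: Corby → Hollow → Juniper → Dale → Sutton → Corby (or its reverse).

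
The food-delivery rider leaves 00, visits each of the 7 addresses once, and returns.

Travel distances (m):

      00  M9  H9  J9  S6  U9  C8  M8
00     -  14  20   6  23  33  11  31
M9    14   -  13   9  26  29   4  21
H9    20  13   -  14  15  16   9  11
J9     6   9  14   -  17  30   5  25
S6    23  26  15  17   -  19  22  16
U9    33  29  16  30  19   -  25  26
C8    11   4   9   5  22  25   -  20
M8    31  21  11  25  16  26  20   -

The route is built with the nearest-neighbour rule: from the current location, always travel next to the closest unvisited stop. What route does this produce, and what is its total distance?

Total distance 107 m via the nearest-neighbour route 00 → J9 → C8 → M9 → H9 → M8 → S6 → U9 → 00.

00 → [J9:6 / C8:11 / M9:14 / H9:20 / S6:23 / M8:31 / U9:33] → J9 (6)
J9 → [C8:5 / M9:9 / H9:14 / S6:17 / M8:25 / U9:30] → C8 (5)
C8 → [M9:4 / H9:9 / M8:20 / S6:22 / U9:25] → M9 (4)
M9 → [H9:13 / M8:21 / S6:26 / U9:29] → H9 (13)
H9 → [M8:11 / S6:15 / U9:16] → M8 (11)
M8 → [S6:16 / U9:26] → S6 (16)
S6 → [U9:19] → U9 (19)
Return U9→00: 33.
Total = 6 + 5 + 4 + 13 + 11 + 16 + 19 + 33 = 107.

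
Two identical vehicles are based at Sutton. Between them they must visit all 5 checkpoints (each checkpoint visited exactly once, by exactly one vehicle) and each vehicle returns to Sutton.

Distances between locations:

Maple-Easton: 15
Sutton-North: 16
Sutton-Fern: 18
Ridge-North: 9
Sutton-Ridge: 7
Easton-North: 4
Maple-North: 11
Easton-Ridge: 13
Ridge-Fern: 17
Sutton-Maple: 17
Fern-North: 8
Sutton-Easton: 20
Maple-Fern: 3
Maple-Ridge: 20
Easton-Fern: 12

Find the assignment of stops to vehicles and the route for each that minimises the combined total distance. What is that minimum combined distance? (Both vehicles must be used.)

Minimum combined distance: 66.

Check every non-empty split of the stops between the two vehicles; for each half take its own optimal tour:
  {Maple} + {Easton, Ridge, Fern, North}: 34 + 50 = 84
  {Easton} + {Maple, Ridge, Fern, North}: 40 + 44 = 84
  {Maple, Easton} + {Ridge, Fern, North}: 52 + 42 = 94
  {Ridge} + {Maple, Easton, Fern, North}: 14 + 52 = 66
  {Maple, Ridge} + {Easton, Fern, North}: 44 + 50 = 94
  {Easton, Ridge} + {Maple, Fern, North}: 40 + 44 = 84
  … (15 splits in total)
Best: vehicle 1 Sutton → Ridge → Sutton = 14; vehicle 2 Sutton → Maple → Fern → Easton → North → Sutton = 52; combined 66.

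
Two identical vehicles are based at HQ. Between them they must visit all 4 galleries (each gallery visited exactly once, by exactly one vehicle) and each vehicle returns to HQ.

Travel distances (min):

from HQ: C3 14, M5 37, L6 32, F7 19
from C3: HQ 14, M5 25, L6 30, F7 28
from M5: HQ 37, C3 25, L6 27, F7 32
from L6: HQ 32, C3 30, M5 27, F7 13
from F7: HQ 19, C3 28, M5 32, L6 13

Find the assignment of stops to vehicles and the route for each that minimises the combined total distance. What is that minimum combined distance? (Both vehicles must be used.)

Minimum combined distance: 124 min.

There are 2^3 − 1 = 7 ways to divide the 4 stops into two non-empty groups. For each, the best each vehicle can do is its own shortest tour through its group:
  {C3} + {M5, L6, F7}: 28 + 96 = 124
  {M5} + {C3, L6, F7}: 74 + 76 = 150
  {C3, M5} + {L6, F7}: 76 + 64 = 140
  {L6} + {C3, M5, F7}: 64 + 90 = 154
  {C3, L6} + {M5, F7}: 76 + 88 = 164
  {M5, L6} + {C3, F7}: 96 + 61 = 157
  … (7 splits in total)
Best: vehicle 1 HQ → C3 → HQ = 28; vehicle 2 HQ → M5 → L6 → F7 → HQ = 96; combined 124.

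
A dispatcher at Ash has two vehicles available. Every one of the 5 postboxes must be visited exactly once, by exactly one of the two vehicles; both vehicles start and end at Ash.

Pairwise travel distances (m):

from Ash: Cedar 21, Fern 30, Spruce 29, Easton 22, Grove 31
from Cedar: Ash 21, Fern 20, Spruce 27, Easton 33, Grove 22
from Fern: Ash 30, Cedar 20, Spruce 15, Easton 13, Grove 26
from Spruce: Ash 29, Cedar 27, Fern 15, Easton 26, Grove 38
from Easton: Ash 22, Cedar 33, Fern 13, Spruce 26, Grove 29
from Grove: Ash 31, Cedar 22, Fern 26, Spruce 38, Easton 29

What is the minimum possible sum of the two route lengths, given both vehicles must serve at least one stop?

Minimum combined distance: 153 m.

Try each way of splitting the stops between the two vehicles (each non-empty) and, for each split, find the best tour for each vehicle:
  {Cedar} + {Fern, Spruce, Easton, Grove}: 42 + 117 = 159
  {Fern} + {Cedar, Spruce, Easton, Grove}: 60 + 127 = 187
  {Cedar, Fern} + {Spruce, Easton, Grove}: 71 + 115 = 186
  {Spruce} + {Cedar, Fern, Easton, Grove}: 58 + 104 = 162
  {Cedar, Spruce} + {Fern, Easton, Grove}: 77 + 92 = 169
  {Fern, Spruce} + {Cedar, Easton, Grove}: 74 + 94 = 168
  … (15 splits in total)
  {Fern, Spruce, Easton} + {Cedar, Grove}: 79 + 74 = 153  ← best
Best: vehicle 1 Ash → Spruce → Fern → Easton → Ash = 79; vehicle 2 Ash → Cedar → Grove → Ash = 74; combined 153.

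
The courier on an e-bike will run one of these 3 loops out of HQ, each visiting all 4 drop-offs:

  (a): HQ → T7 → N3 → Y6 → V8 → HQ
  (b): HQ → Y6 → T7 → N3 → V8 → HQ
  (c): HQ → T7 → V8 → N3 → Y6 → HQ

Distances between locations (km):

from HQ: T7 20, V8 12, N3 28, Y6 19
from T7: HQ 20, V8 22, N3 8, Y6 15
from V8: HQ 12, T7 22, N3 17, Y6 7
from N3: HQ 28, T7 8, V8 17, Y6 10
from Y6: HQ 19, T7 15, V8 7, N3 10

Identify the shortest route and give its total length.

57 km — (a) is the shortest.

(a): 20 + 8 + 10 + 7 + 12 = 57
(b): 19 + 15 + 8 + 17 + 12 = 71
(c): 20 + 22 + 17 + 10 + 19 = 88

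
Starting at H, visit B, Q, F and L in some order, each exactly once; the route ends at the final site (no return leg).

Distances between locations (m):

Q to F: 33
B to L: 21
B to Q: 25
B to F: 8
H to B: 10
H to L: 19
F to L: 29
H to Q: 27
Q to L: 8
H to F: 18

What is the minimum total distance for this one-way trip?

There are 4! = 24 possible orderings.
H - B - Q - F - L: 10+25+33+29 = 97
H - B - Q - L - F: 10+25+8+29 = 72
H - B - F - Q - L: 10+8+33+8 = 59
H - B - F - L - Q: 10+8+29+8 = 55
H - B - L - Q - F: 10+21+8+33 = 72
H - B - L - F - Q: 10+21+29+33 = 93
H - Q - B - F - L: 27+25+8+29 = 89
H - Q - B - L - F: 27+25+21+29 = 102
H - Q - F - B - L: 27+33+8+21 = 89
H - Q - F - L - B: 27+33+29+21 = 110
H - Q - L - B - F: 27+8+21+8 = 64
H - Q - L - F - B: 27+8+29+8 = 72
H - F - B - Q - L: 18+8+25+8 = 59
H - F - B - L - Q: 18+8+21+8 = 55
… (10 more)
The minimum is 55.
One shortest path: H → B → F → L → Q.

Minimum one-way distance = 55 m.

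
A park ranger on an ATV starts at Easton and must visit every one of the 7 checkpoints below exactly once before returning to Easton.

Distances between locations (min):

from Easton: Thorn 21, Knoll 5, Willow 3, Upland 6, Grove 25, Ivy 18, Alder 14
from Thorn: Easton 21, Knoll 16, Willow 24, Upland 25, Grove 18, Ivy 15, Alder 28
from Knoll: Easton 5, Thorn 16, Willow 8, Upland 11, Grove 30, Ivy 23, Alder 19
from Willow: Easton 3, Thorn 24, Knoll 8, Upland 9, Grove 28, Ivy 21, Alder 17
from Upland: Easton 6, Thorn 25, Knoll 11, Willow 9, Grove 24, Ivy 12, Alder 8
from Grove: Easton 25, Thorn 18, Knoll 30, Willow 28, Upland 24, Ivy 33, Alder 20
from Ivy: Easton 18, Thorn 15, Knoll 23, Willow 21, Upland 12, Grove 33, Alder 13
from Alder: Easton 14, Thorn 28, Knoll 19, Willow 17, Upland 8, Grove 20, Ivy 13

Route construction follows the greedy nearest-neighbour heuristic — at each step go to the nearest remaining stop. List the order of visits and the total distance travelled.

From Easton: distances to unvisited — Willow=3, Knoll=5, Upland=6, Alder=14, Ivy=18, Thorn=21, Grove=25. Nearest is Willow (3).
From Willow: distances to unvisited — Knoll=8, Upland=9, Alder=17, Ivy=21, Thorn=24, Grove=28. Nearest is Knoll (8).
From Knoll: distances to unvisited — Upland=11, Thorn=16, Alder=19, Ivy=23, Grove=30. Nearest is Upland (11).
From Upland: distances to unvisited — Alder=8, Ivy=12, Grove=24, Thorn=25. Nearest is Alder (8).
From Alder: distances to unvisited — Ivy=13, Grove=20, Thorn=28. Nearest is Ivy (13).
From Ivy: distances to unvisited — Thorn=15, Grove=33. Nearest is Thorn (15).
From Thorn: distances to unvisited — Grove=18. Nearest is Grove (18).
Return Grove→Easton: 25.
Total = 3 + 8 + 11 + 8 + 13 + 15 + 18 + 25 = 101.

Total distance 101 min via the nearest-neighbour route Easton → Willow → Knoll → Upland → Alder → Ivy → Thorn → Grove → Easton.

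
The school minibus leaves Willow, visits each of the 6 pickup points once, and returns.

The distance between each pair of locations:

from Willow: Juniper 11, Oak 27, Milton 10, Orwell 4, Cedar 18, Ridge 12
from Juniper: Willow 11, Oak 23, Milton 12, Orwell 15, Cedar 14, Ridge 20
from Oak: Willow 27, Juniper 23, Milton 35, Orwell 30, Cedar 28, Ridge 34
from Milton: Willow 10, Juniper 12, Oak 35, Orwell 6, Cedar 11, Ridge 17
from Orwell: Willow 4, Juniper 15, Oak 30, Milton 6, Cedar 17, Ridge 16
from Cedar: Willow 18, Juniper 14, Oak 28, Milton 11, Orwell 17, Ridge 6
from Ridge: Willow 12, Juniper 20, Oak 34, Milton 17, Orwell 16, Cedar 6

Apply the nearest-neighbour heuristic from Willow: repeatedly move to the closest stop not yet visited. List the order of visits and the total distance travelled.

From Willow: distances to unvisited — Orwell=4, Milton=10, Juniper=11, Ridge=12, Cedar=18, Oak=27. Nearest is Orwell (4).
From Orwell: distances to unvisited — Milton=6, Juniper=15, Ridge=16, Cedar=17, Oak=30. Nearest is Milton (6).
From Milton: distances to unvisited — Cedar=11, Juniper=12, Ridge=17, Oak=35. Nearest is Cedar (11).
From Cedar: distances to unvisited — Ridge=6, Juniper=14, Oak=28. Nearest is Ridge (6).
From Ridge: distances to unvisited — Juniper=20, Oak=34. Nearest is Juniper (20).
From Juniper: distances to unvisited — Oak=23. Nearest is Oak (23).
Return Oak→Willow: 27.
Total = 4 + 6 + 11 + 6 + 20 + 23 + 27 = 97.

Nearest-neighbour total = 97; route Willow → Orwell → Milton → Cedar → Ridge → Juniper → Oak → Willow.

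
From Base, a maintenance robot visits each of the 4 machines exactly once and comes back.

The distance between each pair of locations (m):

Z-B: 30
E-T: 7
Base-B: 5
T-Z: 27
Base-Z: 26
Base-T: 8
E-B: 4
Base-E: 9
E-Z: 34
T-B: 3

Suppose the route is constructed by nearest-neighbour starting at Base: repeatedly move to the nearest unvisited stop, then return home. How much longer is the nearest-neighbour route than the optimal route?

From Base: B=5, T=8, E=9, Z=26 → choose B (5).
From B: T=3, E=4, Z=30 → choose T (3).
From T: E=7, Z=27 → choose E (7).
From E: Z=34 → choose Z (34).
NN route Base → B → T → E → Z → Base costs 75.
Optimal: Base → E → B → T → Z → Base costs 69 (by enumerating all 12 distinct tours).
Excess = 75 − 69 = 6.

6 m longer than the optimal tour.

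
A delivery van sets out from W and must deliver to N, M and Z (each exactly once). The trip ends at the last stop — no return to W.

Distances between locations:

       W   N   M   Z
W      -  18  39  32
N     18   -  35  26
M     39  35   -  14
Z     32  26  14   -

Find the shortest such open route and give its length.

There are 3! = 6 possible orderings.
W - N - M - Z: 18+35+14 = 67
W - N - Z - M: 18+26+14 = 58
W - M - N - Z: 39+35+26 = 100
W - M - Z - N: 39+14+26 = 79
W - Z - N - M: 32+26+35 = 93
W - Z - M - N: 32+14+35 = 81
The minimum is 58.
One shortest path: W → N → Z → M.

58 — the minimum one-way total.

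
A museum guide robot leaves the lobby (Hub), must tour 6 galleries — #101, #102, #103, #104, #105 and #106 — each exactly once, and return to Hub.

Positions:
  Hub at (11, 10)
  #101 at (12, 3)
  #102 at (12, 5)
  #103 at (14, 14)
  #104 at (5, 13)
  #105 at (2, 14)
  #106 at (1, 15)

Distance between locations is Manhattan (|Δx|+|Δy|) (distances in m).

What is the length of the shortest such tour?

Hub → #101 → #102 → #103 → #104 → #105 → #106 → Hub: 8+2+11+10+4+2+15 = 52
Hub → #101 → #102 → #103 → #104 → #106 → #105 → Hub: 8+2+11+10+6+2+13 = 52
Hub → #101 → #102 → #103 → #105 → #104 → #106 → Hub: 8+2+11+12+4+6+15 = 58
Hub → #101 → #102 → #103 → #105 → #106 → #104 → Hub: 8+2+11+12+2+6+9 = 50
Hub → #101 → #102 → #103 → #106 → #104 → #105 → Hub: 8+2+11+14+6+4+13 = 58
Hub → #101 → #102 → #103 → #106 → #105 → #104 → Hub: 8+2+11+14+2+4+9 = 50
Hub → #101 → #102 → #104 → #103 → #105 → #106 → Hub: 8+2+15+10+12+2+15 = 64
Hub → #101 → #102 → #104 → #103 → #106 → #105 → Hub: 8+2+15+10+14+2+13 = 64
… (352 more)
The minimum is 50.
One optimal route: Hub → #101 → #102 → #103 → #105 → #106 → #104 → Hub (or its reverse).

50 m — the shortest possible round trip.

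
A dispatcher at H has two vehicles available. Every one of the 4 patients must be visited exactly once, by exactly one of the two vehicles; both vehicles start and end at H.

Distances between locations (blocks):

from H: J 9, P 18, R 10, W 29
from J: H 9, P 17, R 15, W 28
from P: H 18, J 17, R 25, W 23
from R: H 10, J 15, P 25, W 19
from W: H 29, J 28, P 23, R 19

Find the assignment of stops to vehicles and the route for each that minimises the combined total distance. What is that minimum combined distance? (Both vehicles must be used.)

Minimum combined distance: 88 blocks.

Check every non-empty split of the stops between the two vehicles; for each half take its own optimal tour:
  {J} + {P, R, W}: 18 + 70 = 88
  {P} + {J, R, W}: 36 + 66 = 102
  {J, P} + {R, W}: 44 + 58 = 102
  {R} + {J, P, W}: 20 + 78 = 98
  {J, R} + {P, W}: 34 + 70 = 104
  {P, R} + {J, W}: 53 + 66 = 119
  … (7 splits in total)
Best: vehicle 1 H → J → H = 18; vehicle 2 H → P → W → R → H = 70; combined 88.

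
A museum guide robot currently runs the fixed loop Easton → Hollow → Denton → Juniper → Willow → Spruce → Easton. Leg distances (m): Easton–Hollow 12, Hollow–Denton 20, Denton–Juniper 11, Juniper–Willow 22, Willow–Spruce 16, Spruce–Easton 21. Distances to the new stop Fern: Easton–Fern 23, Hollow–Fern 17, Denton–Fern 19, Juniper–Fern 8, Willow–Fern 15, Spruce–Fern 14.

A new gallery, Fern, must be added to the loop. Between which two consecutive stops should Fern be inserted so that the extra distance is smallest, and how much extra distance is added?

Minimum extra distance: 1 m, inserting Fern between Juniper and Willow.

Insertion cost between consecutive stops i–j is d(i,Fern) + d(Fern,j) − d(i,j):
  between Easton and Hollow: 23 + 17 − 12 = 28
  between Hollow and Denton: 17 + 19 − 20 = 16
  between Denton and Juniper: 19 + 8 − 11 = 16
  between Juniper and Willow: 8 + 15 − 22 = 1
  between Willow and Spruce: 15 + 14 − 16 = 13
  between Spruce and Easton: 14 + 23 − 21 = 16
Cheapest insertion is between Juniper and Willow, adding 1.
New total = 102 + 1 = 103.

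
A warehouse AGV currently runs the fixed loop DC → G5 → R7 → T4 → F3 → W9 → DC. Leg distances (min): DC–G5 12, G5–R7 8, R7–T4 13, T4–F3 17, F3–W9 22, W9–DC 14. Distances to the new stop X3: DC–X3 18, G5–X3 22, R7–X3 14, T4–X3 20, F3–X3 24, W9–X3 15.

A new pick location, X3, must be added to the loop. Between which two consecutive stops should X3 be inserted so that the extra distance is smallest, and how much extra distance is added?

Insertion cost between consecutive stops i–j is d(i,X3) + d(X3,j) − d(i,j):
  between DC and G5: 18 + 22 − 12 = 28
  between G5 and R7: 22 + 14 − 8 = 28
  between R7 and T4: 14 + 20 − 13 = 21
  between T4 and F3: 20 + 24 − 17 = 27
  between F3 and W9: 24 + 15 − 22 = 17
  between W9 and DC: 15 + 18 − 14 = 19
Cheapest insertion is between F3 and W9, adding 17.
New total = 86 + 17 = 103.

Minimum extra distance: 17 min, inserting X3 between F3 and W9.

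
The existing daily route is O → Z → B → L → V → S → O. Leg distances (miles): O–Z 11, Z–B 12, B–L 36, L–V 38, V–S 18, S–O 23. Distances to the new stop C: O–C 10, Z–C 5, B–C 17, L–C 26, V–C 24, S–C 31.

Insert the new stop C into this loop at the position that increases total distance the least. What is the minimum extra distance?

Adding 4 miles by placing C on the O–Z leg.

Insertion cost between consecutive stops i–j is d(i,C) + d(C,j) − d(i,j):
  between O and Z: 10 + 5 − 11 = 4
  between Z and B: 5 + 17 − 12 = 10
  between B and L: 17 + 26 − 36 = 7
  between L and V: 26 + 24 − 38 = 12
  between V and S: 24 + 31 − 18 = 37
  between S and O: 31 + 10 − 23 = 18
Cheapest insertion is between O and Z, adding 4.
New total = 138 + 4 = 142.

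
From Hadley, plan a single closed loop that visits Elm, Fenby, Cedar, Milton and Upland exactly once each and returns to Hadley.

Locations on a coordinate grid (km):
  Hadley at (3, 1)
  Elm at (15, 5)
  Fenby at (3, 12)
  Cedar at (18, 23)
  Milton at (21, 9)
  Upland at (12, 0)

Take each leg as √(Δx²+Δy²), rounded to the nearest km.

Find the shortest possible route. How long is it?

With 5 stops there are 5!/2 = 60 distinct round trips (a route and its reverse cost the same).
Hadley - Elm - Fenby - Cedar - Milton - Upland - Hadley: 13+14+19+14+13+9 = 82
Hadley - Elm - Fenby - Cedar - Upland - Milton - Hadley: 13+14+19+24+13+20 = 103
Hadley - Elm - Fenby - Milton - Cedar - Upland - Hadley: 13+14+18+14+24+9 = 92
Hadley - Elm - Fenby - Milton - Upland - Cedar - Hadley: 13+14+18+13+24+27 = 109
Hadley - Elm - Fenby - Upland - Cedar - Milton - Hadley: 13+14+15+24+14+20 = 100
Hadley - Elm - Fenby - Upland - Milton - Cedar - Hadley: 13+14+15+13+14+27 = 96
Hadley - Elm - Cedar - Fenby - Milton - Upland - Hadley: 13+18+19+18+13+9 = 90
Hadley - Elm - Cedar - Fenby - Upland - Milton - Hadley: 13+18+19+15+13+20 = 98
Hadley - Elm - Cedar - Milton - Fenby - Upland - Hadley: 13+18+14+18+15+9 = 87
Hadley - Elm - Cedar - Milton - Upland - Fenby - Hadley: 13+18+14+13+15+11 = 84
Hadley - Elm - Cedar - Upland - Fenby - Milton - Hadley: 13+18+24+15+18+20 = 108
Hadley - Elm - Cedar - Upland - Milton - Fenby - Hadley: 13+18+24+13+18+11 = 97
Hadley - Elm - Milton - Fenby - Cedar - Upland - Hadley: 13+7+18+19+24+9 = 90
Hadley - Elm - Milton - Fenby - Upland - Cedar - Hadley: 13+7+18+15+24+27 = 104
… (46 more)
Hadley - Fenby - Cedar - Milton - Elm - Upland - Hadley: 11+19+14+7+6+9 = 66  ← best
The minimum is 66.
One optimal route: Hadley → Fenby → Cedar → Milton → Elm → Upland → Hadley (or its reverse).

Shortest round trip = 66 km.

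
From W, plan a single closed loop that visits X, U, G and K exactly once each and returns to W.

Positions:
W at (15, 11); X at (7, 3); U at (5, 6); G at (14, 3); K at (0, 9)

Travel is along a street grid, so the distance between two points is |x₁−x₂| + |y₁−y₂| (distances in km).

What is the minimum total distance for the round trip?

With 4 stops there are 4!/2 = 12 distinct round trips (a route and its reverse cost the same).
W → X → U → G → K → W: 16+5+12+20+17 = 70
W → X → U → K → G → W: 16+5+8+20+9 = 58
W → X → G → U → K → W: 16+7+12+8+17 = 60
W → X → G → K → U → W: 16+7+20+8+15 = 66
W → X → K → U → G → W: 16+13+8+12+9 = 58
W → X → K → G → U → W: 16+13+20+12+15 = 76
W → U → X → G → K → W: 15+5+7+20+17 = 64
W → U → X → K → G → W: 15+5+13+20+9 = 62
W → U → G → X → K → W: 15+12+7+13+17 = 64
W → U → K → X → G → W: 15+8+13+7+9 = 52
W → G → X → U → K → W: 9+7+5+8+17 = 46
W → G → U → X → K → W: 9+12+5+13+17 = 56
The minimum is 46.
One optimal route: W → G → X → U → K → W (or its reverse).

Shortest round trip = 46 km.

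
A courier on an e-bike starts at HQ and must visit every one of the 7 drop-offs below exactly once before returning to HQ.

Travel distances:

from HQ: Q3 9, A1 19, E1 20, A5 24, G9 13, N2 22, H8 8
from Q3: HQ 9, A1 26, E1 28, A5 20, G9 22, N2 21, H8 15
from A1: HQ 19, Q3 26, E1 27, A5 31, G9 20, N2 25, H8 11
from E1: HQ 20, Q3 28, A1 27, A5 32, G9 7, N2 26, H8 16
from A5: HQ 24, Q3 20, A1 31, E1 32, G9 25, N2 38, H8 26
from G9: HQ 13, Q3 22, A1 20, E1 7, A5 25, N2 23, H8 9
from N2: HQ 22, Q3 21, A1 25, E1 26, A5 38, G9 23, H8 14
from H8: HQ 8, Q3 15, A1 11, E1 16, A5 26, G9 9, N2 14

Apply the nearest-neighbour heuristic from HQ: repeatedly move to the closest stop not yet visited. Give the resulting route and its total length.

From HQ: distances to unvisited — H8=8, Q3=9, G9=13, A1=19, E1=20, N2=22, A5=24. Nearest is H8 (8).
From H8: distances to unvisited — G9=9, A1=11, N2=14, Q3=15, E1=16, A5=26. Nearest is G9 (9).
From G9: distances to unvisited — E1=7, A1=20, Q3=22, N2=23, A5=25. Nearest is E1 (7).
From E1: distances to unvisited — N2=26, A1=27, Q3=28, A5=32. Nearest is N2 (26).
From N2: distances to unvisited — Q3=21, A1=25, A5=38. Nearest is Q3 (21).
From Q3: distances to unvisited — A5=20, A1=26. Nearest is A5 (20).
From A5: distances to unvisited — A1=31. Nearest is A1 (31).
Return A1→HQ: 19.
Total = 8 + 9 + 7 + 26 + 21 + 20 + 31 + 19 = 141.

141 along HQ → H8 → G9 → E1 → N2 → Q3 → A5 → A1 → HQ.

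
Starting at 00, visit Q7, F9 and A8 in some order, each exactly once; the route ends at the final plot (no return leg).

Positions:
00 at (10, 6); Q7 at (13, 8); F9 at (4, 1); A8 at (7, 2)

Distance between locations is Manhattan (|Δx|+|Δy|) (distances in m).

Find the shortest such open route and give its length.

There are 3! = 6 possible orderings.
00 - Q7 - F9 - A8: 5+16+4 = 25
00 - Q7 - A8 - F9: 5+12+4 = 21
00 - F9 - Q7 - A8: 11+16+12 = 39
00 - F9 - A8 - Q7: 11+4+12 = 27
00 - A8 - Q7 - F9: 7+12+16 = 35
00 - A8 - F9 - Q7: 7+4+16 = 27
The minimum is 21.
One shortest path: 00 → Q7 → A8 → F9.

21 m — the minimum one-way total.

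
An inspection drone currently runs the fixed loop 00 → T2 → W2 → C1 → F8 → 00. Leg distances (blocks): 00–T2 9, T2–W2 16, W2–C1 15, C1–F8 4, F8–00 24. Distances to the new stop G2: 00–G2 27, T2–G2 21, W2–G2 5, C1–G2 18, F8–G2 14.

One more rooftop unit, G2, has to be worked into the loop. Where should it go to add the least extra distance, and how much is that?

Insertion cost between consecutive stops i–j is d(i,G2) + d(G2,j) − d(i,j):
  between 00 and T2: 27 + 21 − 9 = 39
  between T2 and W2: 21 + 5 − 16 = 10
  between W2 and C1: 5 + 18 − 15 = 8
  between C1 and F8: 18 + 14 − 4 = 28
  between F8 and 00: 14 + 27 − 24 = 17
Cheapest insertion is between W2 and C1, adding 8.
New total = 68 + 8 = 76.

Adding 8 blocks by placing G2 on the W2–C1 leg.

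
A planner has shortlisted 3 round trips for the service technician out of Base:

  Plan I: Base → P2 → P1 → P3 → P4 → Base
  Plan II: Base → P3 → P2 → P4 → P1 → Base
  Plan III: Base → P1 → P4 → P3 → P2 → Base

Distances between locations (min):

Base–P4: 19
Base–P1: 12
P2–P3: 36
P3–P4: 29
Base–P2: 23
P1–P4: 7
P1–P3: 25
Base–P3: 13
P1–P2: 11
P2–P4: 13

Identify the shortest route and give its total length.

Plan I: 23 + 11 + 25 + 29 + 19 = 107
Plan II: 13 + 36 + 13 + 7 + 12 = 81
Plan III: 12 + 7 + 29 + 36 + 23 = 107

81 min — Plan II is the shortest.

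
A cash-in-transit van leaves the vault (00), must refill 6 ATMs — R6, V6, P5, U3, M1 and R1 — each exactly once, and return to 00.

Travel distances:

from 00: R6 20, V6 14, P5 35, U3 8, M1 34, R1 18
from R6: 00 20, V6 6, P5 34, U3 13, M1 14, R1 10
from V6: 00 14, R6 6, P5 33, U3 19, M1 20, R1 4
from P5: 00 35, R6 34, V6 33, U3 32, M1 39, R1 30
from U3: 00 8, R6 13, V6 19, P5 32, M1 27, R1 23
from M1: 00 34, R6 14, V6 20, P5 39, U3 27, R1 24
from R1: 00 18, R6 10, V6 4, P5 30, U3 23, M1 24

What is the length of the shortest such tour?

With 6 stops there are 6!/2 = 360 distinct round trips (a route and its reverse cost the same).
00 → R6 → V6 → P5 → U3 → M1 → R1 → 00: 20+6+33+32+27+24+18 = 160
00 → R6 → V6 → P5 → U3 → R1 → M1 → 00: 20+6+33+32+23+24+34 = 172
00 → R6 → V6 → P5 → M1 → U3 → R1 → 00: 20+6+33+39+27+23+18 = 166
00 → R6 → V6 → P5 → M1 → R1 → U3 → 00: 20+6+33+39+24+23+8 = 153
00 → R6 → V6 → P5 → R1 → U3 → M1 → 00: 20+6+33+30+23+27+34 = 173
00 → R6 → V6 → P5 → R1 → M1 → U3 → 00: 20+6+33+30+24+27+8 = 148
00 → R6 → V6 → U3 → P5 → M1 → R1 → 00: 20+6+19+32+39+24+18 = 158
00 → R6 → V6 → U3 → P5 → R1 → M1 → 00: 20+6+19+32+30+24+34 = 165
… (352 more)
00 → V6 → R1 → R6 → M1 → P5 → U3 → 00: 14+4+10+14+39+32+8 = 121  ← best
The minimum is 121.
One optimal route: 00 → V6 → R1 → R6 → M1 → P5 → U3 → 00 (or its reverse).

Minimum total distance: 121.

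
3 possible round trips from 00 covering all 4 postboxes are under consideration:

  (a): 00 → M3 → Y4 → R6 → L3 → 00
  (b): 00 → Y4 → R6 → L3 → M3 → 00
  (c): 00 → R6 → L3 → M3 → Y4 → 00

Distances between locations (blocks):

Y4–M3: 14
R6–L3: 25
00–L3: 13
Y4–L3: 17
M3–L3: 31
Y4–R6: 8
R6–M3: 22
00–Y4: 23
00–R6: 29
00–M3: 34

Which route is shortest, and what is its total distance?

94 blocks — (a) is the shortest.

(a): 34 + 14 + 8 + 25 + 13 = 94
(b): 23 + 8 + 25 + 31 + 34 = 121
(c): 29 + 25 + 31 + 14 + 23 = 122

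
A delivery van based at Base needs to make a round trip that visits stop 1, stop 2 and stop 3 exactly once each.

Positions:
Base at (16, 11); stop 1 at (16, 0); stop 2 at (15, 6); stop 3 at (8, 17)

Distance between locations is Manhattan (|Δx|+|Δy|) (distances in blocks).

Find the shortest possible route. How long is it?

Minimum total distance: 50 blocks.

With 3 stops there are 3!/2 = 3 distinct round trips (a route and its reverse cost the same).
Base - stop 1 - stop 2 - stop 3 - Base: 11+7+18+14 = 50
Base - stop 1 - stop 3 - stop 2 - Base: 11+25+18+6 = 60
Base - stop 2 - stop 1 - stop 3 - Base: 6+7+25+14 = 52
The minimum is 50.
One optimal route: Base → stop 1 → stop 2 → stop 3 → Base (or its reverse).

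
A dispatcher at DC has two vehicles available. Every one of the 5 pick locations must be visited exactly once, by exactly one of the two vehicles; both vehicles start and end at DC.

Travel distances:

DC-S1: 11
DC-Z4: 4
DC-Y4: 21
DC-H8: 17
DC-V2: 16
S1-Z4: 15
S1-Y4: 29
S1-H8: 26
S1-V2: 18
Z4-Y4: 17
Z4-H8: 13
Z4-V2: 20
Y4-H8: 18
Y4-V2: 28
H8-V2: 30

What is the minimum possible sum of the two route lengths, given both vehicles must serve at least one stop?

Try each way of splitting the stops between the two vehicles (each non-empty) and, for each split, find the best tour for each vehicle:
  {S1} + {Z4, Y4, H8, V2}: 22 + 79 = 101
  {Z4} + {S1, Y4, H8, V2}: 8 + 92 = 100
  {S1, Z4} + {Y4, H8, V2}: 30 + 79 = 109
  {Y4} + {S1, Z4, H8, V2}: 42 + 76 = 118
  {S1, Y4} + {Z4, H8, V2}: 61 + 63 = 124
  {Z4, Y4} + {S1, H8, V2}: 42 + 76 = 118
  … (15 splits in total)
Best: vehicle 1 DC → Z4 → DC = 8; vehicle 2 DC → S1 → V2 → Y4 → H8 → DC = 92; combined 100.

100 — the smallest possible combined total.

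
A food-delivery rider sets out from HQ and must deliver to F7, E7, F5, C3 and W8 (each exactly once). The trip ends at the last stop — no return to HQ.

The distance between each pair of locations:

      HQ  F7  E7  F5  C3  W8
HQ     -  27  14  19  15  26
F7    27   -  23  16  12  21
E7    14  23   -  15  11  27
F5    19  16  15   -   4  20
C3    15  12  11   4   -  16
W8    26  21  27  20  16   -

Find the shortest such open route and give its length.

Shortest open route: 66.

There are 5! = 120 possible orderings.
HQ - F7 - E7 - F5 - C3 - W8: 27+23+15+4+16 = 85
HQ - F7 - E7 - F5 - W8 - C3: 27+23+15+20+16 = 101
HQ - F7 - E7 - C3 - F5 - W8: 27+23+11+4+20 = 85
HQ - F7 - E7 - C3 - W8 - F5: 27+23+11+16+20 = 97
HQ - F7 - E7 - W8 - F5 - C3: 27+23+27+20+4 = 101
HQ - F7 - E7 - W8 - C3 - F5: 27+23+27+16+4 = 97
HQ - F7 - F5 - E7 - C3 - W8: 27+16+15+11+16 = 85
HQ - F7 - F5 - E7 - W8 - C3: 27+16+15+27+16 = 101
HQ - F7 - F5 - C3 - E7 - W8: 27+16+4+11+27 = 85
HQ - F7 - F5 - C3 - W8 - E7: 27+16+4+16+27 = 90
HQ - F7 - F5 - W8 - E7 - C3: 27+16+20+27+11 = 101
HQ - F7 - F5 - W8 - C3 - E7: 27+16+20+16+11 = 90
HQ - F7 - C3 - E7 - F5 - W8: 27+12+11+15+20 = 85
HQ - F7 - C3 - E7 - W8 - F5: 27+12+11+27+20 = 97
… (106 more)
HQ - E7 - F5 - C3 - F7 - W8: 14+15+4+12+21 = 66  ← best
The minimum is 66.
One shortest path: HQ → E7 → F5 → C3 → F7 → W8.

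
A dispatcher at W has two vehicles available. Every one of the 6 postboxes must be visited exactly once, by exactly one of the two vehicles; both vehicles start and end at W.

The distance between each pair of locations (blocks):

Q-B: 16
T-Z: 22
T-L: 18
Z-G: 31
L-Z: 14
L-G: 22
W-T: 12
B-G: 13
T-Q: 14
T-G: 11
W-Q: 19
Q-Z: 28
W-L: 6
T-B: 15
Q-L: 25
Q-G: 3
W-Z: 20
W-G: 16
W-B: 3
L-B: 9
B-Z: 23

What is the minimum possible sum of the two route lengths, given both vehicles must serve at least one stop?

Minimum combined distance: 80 blocks.

There are 2^5 − 1 = 31 ways to divide the 6 stops into two non-empty groups. For each, the best each vehicle can do is its own shortest tour through its group:
  {T} + {Q, L, B, Z, G}: 24 + 67 = 91
  {Q} + {T, L, B, Z, G}: 38 + 69 = 107
  {T, Q} + {L, B, Z, G}: 45 + 67 = 112
  {L} + {T, Q, B, Z, G}: 12 + 75 = 87
  {T, L} + {Q, B, Z, G}: 36 + 67 = 103
  {Q, L} + {T, B, Z, G}: 50 + 69 = 119
  … (31 splits in total)
  {B} + {T, Q, L, Z, G}: 6 + 74 = 80  ← best
Best: vehicle 1 W → B → W = 6; vehicle 2 W → T → G → Q → Z → L → W = 74; combined 80.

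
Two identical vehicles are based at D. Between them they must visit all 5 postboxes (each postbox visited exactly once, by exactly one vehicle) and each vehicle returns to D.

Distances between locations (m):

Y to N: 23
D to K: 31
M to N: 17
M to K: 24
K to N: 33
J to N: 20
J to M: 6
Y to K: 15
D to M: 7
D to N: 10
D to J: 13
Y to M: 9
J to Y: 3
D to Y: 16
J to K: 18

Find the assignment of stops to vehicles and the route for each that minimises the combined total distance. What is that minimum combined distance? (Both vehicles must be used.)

Minimum combined distance: 82 m.

There are 2^4 − 1 = 15 ways to divide the 5 stops into two non-empty groups. For each, the best each vehicle can do is its own shortest tour through its group:
  {J} + {Y, M, K, N}: 26 + 74 = 100
  {Y} + {J, M, K, N}: 32 + 74 = 106
  {J, Y} + {M, K, N}: 32 + 74 = 106
  {M} + {J, Y, K, N}: 14 + 74 = 88
  {J, M} + {Y, K, N}: 26 + 74 = 100
  {Y, M} + {J, K, N}: 32 + 74 = 106
  … (15 splits in total)
  {J, Y, M, K} + {N}: 62 + 20 = 82  ← best
Best: vehicle 1 D → J → Y → K → M → D = 62; vehicle 2 D → N → D = 20; combined 82.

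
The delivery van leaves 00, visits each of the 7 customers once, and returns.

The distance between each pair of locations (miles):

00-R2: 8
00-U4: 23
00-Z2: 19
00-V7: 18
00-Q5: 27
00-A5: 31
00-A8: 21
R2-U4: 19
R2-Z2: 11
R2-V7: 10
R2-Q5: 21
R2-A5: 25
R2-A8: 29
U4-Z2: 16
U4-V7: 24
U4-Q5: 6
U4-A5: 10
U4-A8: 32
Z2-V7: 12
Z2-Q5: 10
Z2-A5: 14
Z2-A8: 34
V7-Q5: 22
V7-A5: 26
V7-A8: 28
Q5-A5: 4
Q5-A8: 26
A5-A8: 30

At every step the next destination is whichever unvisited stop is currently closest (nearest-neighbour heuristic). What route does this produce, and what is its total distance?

Total distance 107 miles via the nearest-neighbour route 00 → R2 → V7 → Z2 → Q5 → A5 → U4 → A8 → 00.

00 → [R2:8 / V7:18 / Z2:19 / A8:21 / U4:23 / Q5:27 / A5:31] → R2 (8)
R2 → [V7:10 / Z2:11 / U4:19 / Q5:21 / A5:25 / A8:29] → V7 (10)
V7 → [Z2:12 / Q5:22 / U4:24 / A5:26 / A8:28] → Z2 (12)
Z2 → [Q5:10 / A5:14 / U4:16 / A8:34] → Q5 (10)
Q5 → [A5:4 / U4:6 / A8:26] → A5 (4)
A5 → [U4:10 / A8:30] → U4 (10)
U4 → [A8:32] → A8 (32)
Return A8→00: 21.
Total = 8 + 10 + 12 + 10 + 4 + 10 + 32 + 21 = 107.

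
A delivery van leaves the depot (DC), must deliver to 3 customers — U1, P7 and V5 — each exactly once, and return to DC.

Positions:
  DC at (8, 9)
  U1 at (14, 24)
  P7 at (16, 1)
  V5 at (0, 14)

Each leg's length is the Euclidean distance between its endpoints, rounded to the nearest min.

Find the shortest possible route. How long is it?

Minimum total distance: 60 min.

There are 3 distinct closed tours to check (reversals are equivalent).
DC→U1→P7→V5→DC: 16+23+21+9 = 69
DC→U1→V5→P7→DC: 16+17+21+11 = 65
DC→P7→U1→V5→DC: 11+23+17+9 = 60
The minimum is 60.
One optimal route: DC → P7 → U1 → V5 → DC (or its reverse).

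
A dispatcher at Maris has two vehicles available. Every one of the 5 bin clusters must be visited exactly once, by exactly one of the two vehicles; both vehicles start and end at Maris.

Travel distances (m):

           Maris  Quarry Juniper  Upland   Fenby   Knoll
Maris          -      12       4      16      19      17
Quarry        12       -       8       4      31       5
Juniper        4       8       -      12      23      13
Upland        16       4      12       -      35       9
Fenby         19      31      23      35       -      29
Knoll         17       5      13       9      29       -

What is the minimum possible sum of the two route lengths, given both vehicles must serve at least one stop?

Try each way of splitting the stops between the two vehicles (each non-empty) and, for each split, find the best tour for each vehicle:
  {Quarry} + {Juniper, Upland, Fenby, Knoll}: 24 + 73 = 97
  {Juniper} + {Quarry, Upland, Fenby, Knoll}: 8 + 73 = 81
  {Quarry, Juniper} + {Upland, Fenby, Knoll}: 24 + 73 = 97
  {Upland} + {Quarry, Juniper, Fenby, Knoll}: 32 + 65 = 97
  {Quarry, Upland} + {Juniper, Fenby, Knoll}: 32 + 65 = 97
  {Juniper, Upland} + {Quarry, Fenby, Knoll}: 32 + 65 = 97
  … (15 splits in total)
  {Fenby} + {Quarry, Juniper, Upland, Knoll}: 38 + 42 = 80  ← best
Best: vehicle 1 Maris → Fenby → Maris = 38; vehicle 2 Maris → Quarry → Upland → Knoll → Juniper → Maris = 42; combined 80.

80 m — the smallest possible combined total.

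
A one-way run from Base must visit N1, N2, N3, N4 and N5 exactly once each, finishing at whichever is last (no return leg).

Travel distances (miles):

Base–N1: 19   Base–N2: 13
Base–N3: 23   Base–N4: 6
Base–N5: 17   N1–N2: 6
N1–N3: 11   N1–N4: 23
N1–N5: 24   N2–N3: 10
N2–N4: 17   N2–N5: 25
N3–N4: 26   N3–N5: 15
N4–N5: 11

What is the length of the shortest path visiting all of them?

There are 5! = 120 possible orderings.
Base → N1 → N2 → N3 → N4 → N5: 19+6+10+26+11 = 72
Base → N1 → N2 → N3 → N5 → N4: 19+6+10+15+11 = 61
Base → N1 → N2 → N4 → N3 → N5: 19+6+17+26+15 = 83
Base → N1 → N2 → N4 → N5 → N3: 19+6+17+11+15 = 68
Base → N1 → N2 → N5 → N3 → N4: 19+6+25+15+26 = 91
Base → N1 → N2 → N5 → N4 → N3: 19+6+25+11+26 = 87
Base → N1 → N3 → N2 → N4 → N5: 19+11+10+17+11 = 68
Base → N1 → N3 → N2 → N5 → N4: 19+11+10+25+11 = 76
Base → N1 → N3 → N4 → N2 → N5: 19+11+26+17+25 = 98
Base → N1 → N3 → N4 → N5 → N2: 19+11+26+11+25 = 92
Base → N1 → N3 → N5 → N2 → N4: 19+11+15+25+17 = 87
Base → N1 → N3 → N5 → N4 → N2: 19+11+15+11+17 = 73
Base → N1 → N4 → N2 → N3 → N5: 19+23+17+10+15 = 84
Base → N1 → N4 → N2 → N5 → N3: 19+23+17+25+15 = 99
… (106 more)
Base → N4 → N5 → N3 → N2 → N1: 6+11+15+10+6 = 48  ← best
The minimum is 48.
One shortest path: Base → N4 → N5 → N3 → N2 → N1.

Shortest open route: 48 miles.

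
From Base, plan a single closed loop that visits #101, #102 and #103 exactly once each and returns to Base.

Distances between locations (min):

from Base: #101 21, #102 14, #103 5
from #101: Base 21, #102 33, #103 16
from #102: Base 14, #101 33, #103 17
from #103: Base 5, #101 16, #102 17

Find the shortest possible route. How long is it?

Minimum total distance: 68 min.

There are 3 distinct closed tours to check (reversals are equivalent).
Base→#101→#102→#103→Base: 21+33+17+5 = 76
Base→#101→#103→#102→Base: 21+16+17+14 = 68
Base→#102→#101→#103→Base: 14+33+16+5 = 68
The minimum is 68.
One optimal route: Base → #101 → #103 → #102 → Base (or its reverse).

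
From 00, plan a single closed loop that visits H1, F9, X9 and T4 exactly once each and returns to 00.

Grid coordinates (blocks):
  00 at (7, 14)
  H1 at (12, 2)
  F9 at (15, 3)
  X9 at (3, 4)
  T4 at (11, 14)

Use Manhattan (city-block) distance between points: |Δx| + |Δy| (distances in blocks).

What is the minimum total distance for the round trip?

00-H1-F9-X9-T4-00: 17+4+13+18+4 = 56
00-H1-F9-T4-X9-00: 17+4+15+18+14 = 68
00-H1-X9-F9-T4-00: 17+11+13+15+4 = 60
00-H1-X9-T4-F9-00: 17+11+18+15+19 = 80
00-H1-T4-F9-X9-00: 17+13+15+13+14 = 72
00-H1-T4-X9-F9-00: 17+13+18+13+19 = 80
00-F9-H1-X9-T4-00: 19+4+11+18+4 = 56
00-F9-H1-T4-X9-00: 19+4+13+18+14 = 68
00-F9-X9-H1-T4-00: 19+13+11+13+4 = 60
00-F9-T4-H1-X9-00: 19+15+13+11+14 = 72
00-X9-H1-F9-T4-00: 14+11+4+15+4 = 48
00-X9-F9-H1-T4-00: 14+13+4+13+4 = 48
The minimum is 48.
One optimal route: 00 → X9 → H1 → F9 → T4 → 00 (or its reverse).

Shortest round trip = 48 blocks.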